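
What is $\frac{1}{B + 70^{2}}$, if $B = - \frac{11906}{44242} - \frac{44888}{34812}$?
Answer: $\frac{192519063}{943043357879} \approx 0.00020415$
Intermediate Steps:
$B = - \frac{300050821}{192519063}$ ($B = \left(-11906\right) \frac{1}{44242} - \frac{11222}{8703} = - \frac{5953}{22121} - \frac{11222}{8703} = - \frac{300050821}{192519063} \approx -1.5586$)
$\frac{1}{B + 70^{2}} = \frac{1}{- \frac{300050821}{192519063} + 70^{2}} = \frac{1}{- \frac{300050821}{192519063} + 4900} = \frac{1}{\frac{943043357879}{192519063}} = \frac{192519063}{943043357879}$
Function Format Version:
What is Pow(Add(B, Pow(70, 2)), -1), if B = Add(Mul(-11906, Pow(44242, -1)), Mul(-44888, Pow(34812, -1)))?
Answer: Rational(192519063, 943043357879) ≈ 0.00020415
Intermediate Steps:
B = Rational(-300050821, 192519063) (B = Add(Mul(-11906, Rational(1, 44242)), Mul(-44888, Rational(1, 34812))) = Add(Rational(-5953, 22121), Rational(-11222, 8703)) = Rational(-300050821, 192519063) ≈ -1.5586)
Pow(Add(B, Pow(70, 2)), -1) = Pow(Add(Rational(-300050821, 192519063), Pow(70, 2)), -1) = Pow(Add(Rational(-300050821, 192519063), 4900), -1) = Pow(Rational(943043357879, 192519063), -1) = Rational(192519063, 943043357879)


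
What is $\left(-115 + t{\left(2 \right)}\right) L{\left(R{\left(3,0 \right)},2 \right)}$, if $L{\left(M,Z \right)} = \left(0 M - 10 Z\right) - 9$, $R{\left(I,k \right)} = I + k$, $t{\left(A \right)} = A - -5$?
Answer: $3132$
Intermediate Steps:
$t{\left(A \right)} = 5 + A$ ($t{\left(A \right)} = A + 5 = 5 + A$)
$L{\left(M,Z \right)} = -9 - 10 Z$ ($L{\left(M,Z \right)} = \left(0 - 10 Z\right) - 9 = - 10 Z - 9 = -9 - 10 Z$)
$\left(-115 + t{\left(2 \right)}\right) L{\left(R{\left(3,0 \right)},2 \right)} = \left(-115 + \left(5 + 2\right)\right) \left(-9 - 20\right) = \left(-115 + 7\right) \left(-9 - 20\right) = \left(-108\right) \left(-29\right) = 3132$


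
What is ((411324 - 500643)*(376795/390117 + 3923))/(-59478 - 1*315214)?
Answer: 22788340333289/24362286494 ≈ 935.39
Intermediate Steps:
((411324 - 500643)*(376795/390117 + 3923))/(-59478 - 1*315214) = (-89319*(376795*(1/390117) + 3923))/(-59478 - 315214) = -89319*(376795/390117 + 3923)/(-374692) = -89319*1530805786/390117*(-1/374692) = -45576680666578/130039*(-1/374692) = 22788340333289/24362286494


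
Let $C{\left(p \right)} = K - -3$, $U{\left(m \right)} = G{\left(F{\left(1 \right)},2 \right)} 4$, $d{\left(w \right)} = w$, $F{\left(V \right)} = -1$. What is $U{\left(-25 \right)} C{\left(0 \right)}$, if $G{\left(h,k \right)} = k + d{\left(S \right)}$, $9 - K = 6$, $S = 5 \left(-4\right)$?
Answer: $-432$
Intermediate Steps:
$S = -20$
$K = 3$ ($K = 9 - 6 = 3$)
$G{\left(h,k \right)} = -20 + k$ ($G{\left(h,k \right)} = k - 20 = -20 + k$)
$U{\left(m \right)} = -72$ ($U{\left(m \right)} = \left(-20 + 2\right) 4 = \left(-18\right) 4 = -72$)
$C{\left(p \right)} = 6$ ($C{\left(p \right)} = 3 - -3 = 3 + 3 = 6$)
$U{\left(-25 \right)} C{\left(0 \right)} = \left(-72\right) 6 = -432$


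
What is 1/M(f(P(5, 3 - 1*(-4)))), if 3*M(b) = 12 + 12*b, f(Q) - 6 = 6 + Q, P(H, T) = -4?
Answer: 1/36 ≈ 0.027778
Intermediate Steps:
f(Q) = 12 + Q (f(Q) = 6 + (6 + Q) = 12 + Q)
M(b) = 4 + 4*b (M(b) = (12 + 12*b)/3 = 4 + 4*b)
1/M(f(P(5, 3 - 1*(-4)))) = 1/(4 + 4*(12 - 4)) = 1/(4 + 4*8) = 1/(4 + 32) = 1/36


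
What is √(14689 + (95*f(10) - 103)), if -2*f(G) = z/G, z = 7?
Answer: √58211/2 ≈ 120.63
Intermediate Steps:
f(G) = -7/(2*G)
√(14689 + (95*f(10) - 103)) = √(14689 + (95*(-7/2/10) - 103)) = √(14689 + (95*(-7/2*⅒) - 103)) = √(14689 + (95*(-7/20) - 103)) = √(14689 + (-133/4 - 103)) = √(14689 - 545/4) = √(58211/4) = √58211/2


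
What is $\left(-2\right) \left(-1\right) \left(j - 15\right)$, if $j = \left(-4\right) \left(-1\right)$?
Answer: $-22$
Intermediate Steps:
$j = 4$
$\left(-2\right) \left(-1\right) \left(j - 15\right) = \left(-2\right) \left(-1\right) \left(4 - 15\right) = 2 \left(-11\right) = -22$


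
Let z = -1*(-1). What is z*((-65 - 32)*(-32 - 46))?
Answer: 7566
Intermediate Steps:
z = 1
z*((-65 - 32)*(-32 - 46)) = 1*((-65 - 32)*(-32 - 46)) = 1*(-97*(-78)) = 1*7566 = 7566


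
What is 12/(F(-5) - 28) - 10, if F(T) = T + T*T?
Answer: -23/2 ≈ -11.500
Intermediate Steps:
F(T) = T + T²
12/(F(-5) - 28) - 10 = 12/(-5*(1 - 5) - 28) - 10 = 12/(-5*(-4) - 28) - 10 = 12/(20 - 28) - 10 = 12/(-8) - 10 = 12*(-⅛) - 10 = -3/2 - 10 = -23/2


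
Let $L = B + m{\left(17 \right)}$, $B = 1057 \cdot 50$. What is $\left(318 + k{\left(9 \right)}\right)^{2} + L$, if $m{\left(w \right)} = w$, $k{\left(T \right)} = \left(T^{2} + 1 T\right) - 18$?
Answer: $204967$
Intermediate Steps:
$k{\left(T \right)} = -18 + T + T^{2}$ ($k{\left(T \right)} = \left(T^{2} + T\right) - 18 = \left(T + T^{2}\right) - 18 = -18 + T + T^{2}$)
$B = 52850$
$L = 52867$ ($L = 52850 + 17 = 52867$)
$\left(318 + k{\left(9 \right)}\right)^{2} + L = \left(318 + \left(-18 + 9 + 9^{2}\right)\right)^{2} + 52867 = \left(318 + \left(-18 + 9 + 81\right)\right)^{2} + 52867 = \left(318 + 72\right)^{2} + 52867 = 390^{2} + 52867 = 152100 + 52867 = 204967$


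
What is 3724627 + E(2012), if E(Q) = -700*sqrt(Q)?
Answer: 3724627 - 1400*sqrt(503) ≈ 3.6932e+6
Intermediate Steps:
3724627 + E(2012) = 3724627 - 1400*sqrt(503)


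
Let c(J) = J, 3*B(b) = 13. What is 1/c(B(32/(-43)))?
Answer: 3/13 ≈ 0.23077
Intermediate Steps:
B(b) = 13/3 (B(b) = (⅓)*13 = 13/3)
1/c(B(32/(-43))) = 1/(13/3) = 3/13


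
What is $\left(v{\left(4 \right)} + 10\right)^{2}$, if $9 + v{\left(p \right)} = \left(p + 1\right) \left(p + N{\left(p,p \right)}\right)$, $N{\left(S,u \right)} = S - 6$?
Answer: $121$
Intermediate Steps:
$N{\left(S,u \right)} = -6 + S$ ($N{\left(S,u \right)} = S - 6 = -6 + S$)
$v{\left(p \right)} = -9 + \left(1 + p\right) \left(-6 + 2 p\right)$ ($v{\left(p \right)} = -9 + \left(p + 1\right) \left(p + \left(-6 + p\right)\right) = -9 + \left(1 + p\right) \left(-6 + 2 p\right)$)
$\left(v{\left(4 \right)} + 10\right)^{2} = \left(\left(-15 - 16 + 2 \cdot 4^{2}\right) + 10\right)^{2} = \left(\left(-15 - 16 + 2 \cdot 16\right) + 10\right)^{2} = \left(\left(-15 - 16 + 32\right) + 10\right)^{2} = \left(1 + 10\right)^{2} = 11^{2} = 121$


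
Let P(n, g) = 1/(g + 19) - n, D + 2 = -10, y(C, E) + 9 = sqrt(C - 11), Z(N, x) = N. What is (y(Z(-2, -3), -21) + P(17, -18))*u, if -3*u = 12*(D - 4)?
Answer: -1600 + 64*I*sqrt(13) ≈ -1600.0 + 230.76*I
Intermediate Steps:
y(C, E) = -9 + sqrt(-11 + C) (y(C, E) = -9 + sqrt(C - 11) = -9 + sqrt(-11 + C))
D = -12 (D = -2 - 10 = -12)
u = 64 (u = -4*(-12 - 4) = -4*(-16) = -1/3*(-192) = 64)
P(n, g) = 1/(19 + g) - n
(y(Z(-2, -3), -21) + P(17, -18))*u = ((-9 + sqrt(-11 - 2)) + (1 - 19*17 - 1*(-18)*17)/(19 - 18))*64 = ((-9 + sqrt(-13)) + (1 - 323 + 306)/1)*64 = ((-9 + I*sqrt(13)) + 1*(-16))*64 = ((-9 + I*sqrt(13)) - 16)*64 = (-25 + I*sqrt(13))*64 = -1600 + 64*I*sqrt(13)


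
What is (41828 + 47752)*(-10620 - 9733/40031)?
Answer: -38083947409740/40031 ≈ -9.5136e+8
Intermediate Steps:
(41828 + 47752)*(-10620 - 9733/40031) = 89580*(-10620 - 9733*1/40031) = 89580*(-10620 - 9733/40031) = 89580*(-425138953/40031) = -38083947409740/40031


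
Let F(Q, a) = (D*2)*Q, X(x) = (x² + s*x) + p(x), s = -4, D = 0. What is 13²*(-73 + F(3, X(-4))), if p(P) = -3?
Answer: -12337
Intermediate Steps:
X(x) = -3 + x² - 4*x (X(x) = (x² - 4*x) - 3 = -3 + x² - 4*x)
F(Q, a) = 0 (F(Q, a) = (0*2)*Q = 0*Q = 0)
13²*(-73 + F(3, X(-4))) = 13²*(-73 + 0) = 169*(-73) = -12337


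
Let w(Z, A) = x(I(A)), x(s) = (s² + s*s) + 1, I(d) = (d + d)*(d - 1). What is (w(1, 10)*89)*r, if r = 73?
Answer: 421012097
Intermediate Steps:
I(d) = 2*d*(-1 + d) (I(d) = (2*d)*(-1 + d) = 2*d*(-1 + d))
x(s) = 1 + 2*s² (x(s) = (s² + s²) + 1 = 2*s² + 1 = 1 + 2*s²)
w(Z, A) = 1 + 8*A²*(-1 + A)² (w(Z, A) = 1 + 2*(2*A*(-1 + A))² = 1 + 2*(4*A²*(-1 + A)²) = 1 + 8*A²*(-1 + A)²)
(w(1, 10)*89)*r = ((1 + 8*10²*(-1 + 10)²)*89)*73 = ((1 + 8*100*9²)*89)*73 = ((1 + 8*100*81)*89)*73 = ((1 + 64800)*89)*73 = (64801*89)*73 = 5767289*73 = 421012097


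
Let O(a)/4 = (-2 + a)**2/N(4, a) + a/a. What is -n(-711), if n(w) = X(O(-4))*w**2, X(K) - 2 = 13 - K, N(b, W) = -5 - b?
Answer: -13649067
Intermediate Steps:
O(a) = 4 - 4*(-2 + a)**2/9 (O(a) = 4*((-2 + a)**2/(-5 - 1*4) + a/a) = 4*((-2 + a)**2/(-5 - 4) + 1) = 4*((-2 + a)**2/(-9) + 1) = 4*((-2 + a)**2*(-1/9) + 1) = 4*(-(-2 + a)**2/9 + 1) = 4*(1 - (-2 + a)**2/9) = 4 - 4*(-2 + a)**2/9)
X(K) = 15 - K (X(K) = 2 + (13 - K) = 15 - K)
n(w) = 27*w**2 (n(w) = (15 - (4 - 4*(-2 - 4)**2/9))*w**2 = (15 - (4 - 4/9*(-6)**2))*w**2 = (15 - (4 - 4/9*36))*w**2 = (15 - (4 - 16))*w**2 = (15 - 1*(-12))*w**2 = (15 + 12)*w**2 = 27*w**2)
-n(-711) = -27*(-711)**2 = -27*505521 = -1*13649067 = -13649067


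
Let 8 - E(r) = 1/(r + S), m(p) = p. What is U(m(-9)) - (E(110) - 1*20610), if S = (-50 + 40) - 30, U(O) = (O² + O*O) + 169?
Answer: 1465311/70 ≈ 20933.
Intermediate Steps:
U(O) = 169 + 2*O² (U(O) = (O² + O²) + 169 = 2*O² + 169 = 169 + 2*O²)
S = -40 (S = -10 - 30 = -40)
E(r) = 8 - 1/(-40 + r) (E(r) = 8 - 1/(r - 40) = 8 - 1/(-40 + r))
U(m(-9)) - (E(110) - 1*20610) = (169 + 2*(-9)²) - ((-321 + 8*110)/(-40 + 110) - 1*20610) = (169 + 2*81) - ((-321 + 880)/70 - 20610) = (169 + 162) - ((1/70)*559 - 20610) = 331 - (559/70 - 20610) = 331 - 1*(-1442141/70) = 331 + 1442141/70 = 1465311/70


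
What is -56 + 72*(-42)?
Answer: -3080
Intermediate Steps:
-56 + 72*(-42) = -56 - 3024 = -3080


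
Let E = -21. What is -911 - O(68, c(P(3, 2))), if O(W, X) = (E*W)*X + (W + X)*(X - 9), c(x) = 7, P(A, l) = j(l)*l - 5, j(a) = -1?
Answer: 9235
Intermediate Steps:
P(A, l) = -5 - l (P(A, l) = -l - 5 = -5 - l)
O(W, X) = (-9 + X)*(W + X) - 21*W*X (O(W, X) = (-21*W)*X + (W + X)*(X - 9) = -21*W*X + (W + X)*(-9 + X) = -21*W*X + (-9 + X)*(W + X) = (-9 + X)*(W + X) - 21*W*X)
-911 - O(68, c(P(3, 2))) = -911 - (7**2 - 9*68 - 9*7 - 20*68*7) = -911 - (49 - 612 - 63 - 9520) = -911 - 1*(-10146) = -911 + 10146 = 9235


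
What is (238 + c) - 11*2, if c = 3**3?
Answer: 243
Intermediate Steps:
c = 27
(238 + c) - 11*2 = (238 + 27) - 11*2 = 265 - 22 = 243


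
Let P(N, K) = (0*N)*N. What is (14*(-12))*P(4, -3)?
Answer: 0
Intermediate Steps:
P(N, K) = 0 (P(N, K) = 0*N = 0)
(14*(-12))*P(4, -3) = (14*(-12))*0 = -168*0 = 0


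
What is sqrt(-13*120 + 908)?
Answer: 2*I*sqrt(163) ≈ 25.534*I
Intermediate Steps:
sqrt(-13*120 + 908) = sqrt(-1560 + 908) = sqrt(-652) = 2*I*sqrt(163)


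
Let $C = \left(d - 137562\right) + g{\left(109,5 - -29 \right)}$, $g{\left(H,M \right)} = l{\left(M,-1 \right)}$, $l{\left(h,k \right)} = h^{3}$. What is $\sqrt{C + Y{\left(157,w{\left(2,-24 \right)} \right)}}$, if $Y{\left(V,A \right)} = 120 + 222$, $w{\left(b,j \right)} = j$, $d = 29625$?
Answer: $i \sqrt{68291} \approx 261.33 i$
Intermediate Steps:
$g{\left(H,M \right)} = M^{3}$
$Y{\left(V,A \right)} = 342$
$C = -68633$ ($C = \left(29625 - 137562\right) + \left(5 - -29\right)^{3} = -107937 + \left(5 + 29\right)^{3} = -107937 + 34^{3} = -107937 + 39304 = -68633$)
$\sqrt{C + Y{\left(157,w{\left(2,-24 \right)} \right)}} = \sqrt{-68633 + 342} = \sqrt{-68291} = i \sqrt{68291}$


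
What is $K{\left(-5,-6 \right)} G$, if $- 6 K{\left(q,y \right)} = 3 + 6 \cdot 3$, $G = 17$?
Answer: $- \frac{119}{2} \approx -59.5$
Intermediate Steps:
$K{\left(q,y \right)} = - \frac{7}{2}$ ($K{\left(q,y \right)} = - \frac{3 + 6 \cdot 3}{6} = - \frac{3 + 18}{6} = \left(- \frac{1}{6}\right) 21 = - \frac{7}{2}$)
$K{\left(-5,-6 \right)} G = \left(- \frac{7}{2}\right) 17 = - \frac{119}{2}$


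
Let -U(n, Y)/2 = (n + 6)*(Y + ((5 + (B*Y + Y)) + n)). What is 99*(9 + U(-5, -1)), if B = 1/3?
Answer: 1353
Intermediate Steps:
B = ⅓ ≈ 0.33333
U(n, Y) = -2*(6 + n)*(5 + n + 7*Y/3) (U(n, Y) = -2*(n + 6)*(Y + ((5 + (Y/3 + Y)) + n)) = -2*(6 + n)*(Y + ((5 + 4*Y/3) + n)) = -2*(6 + n)*(Y + (5 + n + 4*Y/3)) = -2*(6 + n)*(5 + n + 7*Y/3))
99*(9 + U(-5, -1)) = 99*(9 + (-60 - 28*(-1) - 22*(-5) - 2*(-5)² - 14/3*(-1)*(-5))) = 99*(9 + (-60 + 28 + 110 - 2*25 - 70/3)) = 99*(9 + (-60 + 28 + 110 - 50 - 70/3)) = 99*(9 + 14/3) = 99*(41/3) = 1353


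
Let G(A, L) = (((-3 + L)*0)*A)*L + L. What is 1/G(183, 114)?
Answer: 1/114 ≈ 0.0087719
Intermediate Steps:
G(A, L) = L (G(A, L) = (0*A)*L + L = 0*L + L = 0 + L = L)
1/G(183, 114) = 1/114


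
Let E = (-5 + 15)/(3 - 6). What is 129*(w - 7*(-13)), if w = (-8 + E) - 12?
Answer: 8729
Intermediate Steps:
E = -10/3 (E = 10/(-3) = 10*(-1/3) = -10/3 ≈ -3.3333)
w = -70/3 (w = (-8 - 10/3) - 12 = -34/3 - 12 = -70/3 ≈ -23.333)
129*(w - 7*(-13)) = 129*(-70/3 - 7*(-13)) = 129*(-70/3 + 91) = 129*(203/3) = 8729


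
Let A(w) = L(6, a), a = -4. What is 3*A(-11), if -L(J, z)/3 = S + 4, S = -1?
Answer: -27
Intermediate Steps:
L(J, z) = -9 (L(J, z) = -3*(-1 + 4) = -3*3 = -9)
A(w) = -9
3*A(-11) = 3*(-9) = -27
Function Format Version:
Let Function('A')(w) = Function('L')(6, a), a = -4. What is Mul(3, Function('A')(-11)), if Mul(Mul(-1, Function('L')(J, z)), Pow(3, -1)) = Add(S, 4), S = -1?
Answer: -27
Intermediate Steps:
Function('L')(J, z) = -9 (Function('L')(J, z) = Mul(-3, Add(-1, 4)) = Mul(-3, 3) = -9)
Function('A')(w) = -9
Mul(3, Function('A')(-11)) = Mul(3, -9) = -27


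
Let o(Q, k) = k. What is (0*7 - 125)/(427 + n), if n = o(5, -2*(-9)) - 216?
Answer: -125/229 ≈ -0.54585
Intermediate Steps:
n = -198 (n = -2*(-9) - 216 = 18 - 216 = -198)
(0*7 - 125)/(427 + n) = (0*7 - 125)/(427 - 198) = (0 - 125)/229 = -125*1/229 = -125/229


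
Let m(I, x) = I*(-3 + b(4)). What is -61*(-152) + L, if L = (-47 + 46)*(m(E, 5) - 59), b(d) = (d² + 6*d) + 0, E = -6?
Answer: 9553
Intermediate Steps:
b(d) = d² + 6*d
m(I, x) = 37*I (m(I, x) = I*(-3 + 4*(6 + 4)) = I*(-3 + 4*10) = I*(-3 + 40) = I*37 = 37*I)
L = 281 (L = (-47 + 46)*(37*(-6) - 59) = -(-222 - 59) = -1*(-281) = 281)
-61*(-152) + L = -61*(-152) + 281 = 9272 + 281 = 9553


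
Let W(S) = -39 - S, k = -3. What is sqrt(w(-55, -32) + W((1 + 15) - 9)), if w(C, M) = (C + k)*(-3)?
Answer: 8*sqrt(2) ≈ 11.314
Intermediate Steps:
w(C, M) = 9 - 3*C (w(C, M) = (C - 3)*(-3) = (-3 + C)*(-3) = 9 - 3*C)
sqrt(w(-55, -32) + W((1 + 15) - 9)) = sqrt((9 - 3*(-55)) + (-39 - ((1 + 15) - 9))) = sqrt((9 + 165) + (-39 - (16 - 9))) = sqrt(174 + (-39 - 1*7)) = sqrt(174 + (-39 - 7)) = sqrt(174 - 46) = sqrt(128) = 8*sqrt(2)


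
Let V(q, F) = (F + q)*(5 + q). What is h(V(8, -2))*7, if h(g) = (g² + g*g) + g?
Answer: 85722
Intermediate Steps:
V(q, F) = (5 + q)*(F + q)
h(g) = g + 2*g² (h(g) = (g² + g²) + g = 2*g² + g = g + 2*g²)
h(V(8, -2))*7 = ((8² + 5*(-2) + 5*8 - 2*8)*(1 + 2*(8² + 5*(-2) + 5*8 - 2*8)))*7 = ((64 - 10 + 40 - 16)*(1 + 2*(64 - 10 + 40 - 16)))*7 = (78*(1 + 2*78))*7 = (78*(1 + 156))*7 = (78*157)*7 = 12246*7 = 85722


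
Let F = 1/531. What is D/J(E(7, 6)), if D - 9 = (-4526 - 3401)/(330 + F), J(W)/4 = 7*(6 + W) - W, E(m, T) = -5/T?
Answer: -1316079/12967094 ≈ -0.10149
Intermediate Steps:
F = 1/531 ≈ 0.0018832
J(W) = 168 + 24*W (J(W) = 4*(7*(6 + W) - W) = 4*((42 + 7*W) - W) = 4*(42 + 6*W) = 168 + 24*W)
D = -2632158/175231 (D = 9 + (-4526 - 3401)/(330 + 1/531) = 9 - 7927/175231/531 = 9 - 7927*531/175231 = 9 - 4209237/175231 = -2632158/175231 ≈ -15.021)
D/J(E(7, 6)) = -2632158/(175231*(168 + 24*(-5/6))) = -2632158/(175231*(168 - 20)) = -2632158/175231/148 = -2632158/175231*1/148 = -1316079/12967094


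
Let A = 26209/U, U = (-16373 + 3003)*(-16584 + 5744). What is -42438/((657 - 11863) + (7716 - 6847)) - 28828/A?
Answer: -43188657851251258/270922433 ≈ -1.5941e+8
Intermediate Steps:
U = 144930800 (U = -13370*(-10840) = 144930800)
A = 26209/144930800 ≈ 0.00018084
-42438/((657 - 11863) + (7716 - 6847)) - 28828/A = -42438/((657 - 11863) + (7716 - 6847)) - 28828/26209/144930800 = -42438/(-11206 + 869) - 28828*144930800/26209 = -42438/(-10337) - 4178065102400/26209 = -42438*(-1/10337) - 4178065102400/26209 = 42438/10337 - 4178065102400/26209 = -43188657851251258/270922433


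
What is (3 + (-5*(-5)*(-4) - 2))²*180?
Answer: 1764180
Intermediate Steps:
(3 + (-5*(-5)*(-4) - 2))²*180 = (3 + (25*(-4) - 2))²*180 = (3 + (-100 - 2))²*180 = (3 - 102)²*180 = (-99)²*180 = 9801*180 = 1764180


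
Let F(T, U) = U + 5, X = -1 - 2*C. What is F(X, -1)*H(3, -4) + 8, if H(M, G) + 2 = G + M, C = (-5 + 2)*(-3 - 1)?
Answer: -4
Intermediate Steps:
C = 12 (C = -3*(-4) = 12)
H(M, G) = -2 + G + M (H(M, G) = -2 + (G + M) = -2 + G + M)
X = -25 (X = -1 - 2*12 = -1 - 24 = -25)
F(T, U) = 5 + U
F(X, -1)*H(3, -4) + 8 = (5 - 1)*(-2 - 4 + 3) + 8 = 4*(-3) + 8 = -12 + 8 = -4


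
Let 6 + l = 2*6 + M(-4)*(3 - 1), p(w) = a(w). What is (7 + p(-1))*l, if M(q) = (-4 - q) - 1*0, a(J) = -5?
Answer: 12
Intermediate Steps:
p(w) = -5
M(q) = -4 - q (M(q) = (-4 - q) + 0 = -4 - q)
l = 6 (l = -6 + (2*6 + (-4 - 1*(-4))*(3 - 1)) = -6 + (12 + (-4 + 4)*2) = -6 + (12 + 0*2) = -6 + (12 + 0) = -6 + 12 = 6)
(7 + p(-1))*l = (7 - 5)*6 = 2*6 = 12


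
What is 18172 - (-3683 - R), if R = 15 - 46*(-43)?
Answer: 23848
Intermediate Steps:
R = 1993 (R = 15 + 1978 = 1993)
18172 - (-3683 - R) = 18172 - (-3683 - 1*1993) = 18172 - (-3683 - 1993) = 18172 - 1*(-5676) = 18172 + 5676 = 23848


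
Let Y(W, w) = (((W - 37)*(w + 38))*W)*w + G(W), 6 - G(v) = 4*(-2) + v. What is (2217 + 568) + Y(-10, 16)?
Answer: 408889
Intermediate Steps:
G(v) = 14 - v (G(v) = 6 - (4*(-2) + v) = 6 - (-8 + v) = 6 + (8 - v) = 14 - v)
Y(W, w) = 14 - W + W*w*(-37 + W)*(38 + w) (Y(W, w) = (((W - 37)*(w + 38))*W)*w + (14 - W) = (((-37 + W)*(38 + w))*W)*w + (14 - W) = (W*(-37 + W)*(38 + w))*w + (14 - W) = W*w*(-37 + W)*(38 + w) + (14 - W) = 14 - W + W*w*(-37 + W)*(38 + w))
(2217 + 568) + Y(-10, 16) = (2217 + 568) + (14 - 1*(-10) + (-10)²*16² - 1406*(-10)*16 - 37*(-10)*16² + 38*16*(-10)²) = 2785 + (14 + 10 + 100*256 + 224960 - 37*(-10)*256 + 38*16*100) = 2785 + (14 + 10 + 25600 + 224960 + 94720 + 60800) = 2785 + 406104 = 408889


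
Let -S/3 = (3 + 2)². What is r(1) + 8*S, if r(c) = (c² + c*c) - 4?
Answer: -602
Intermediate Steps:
S = -75 (S = -3*(3 + 2)² = -3*5² = -3*25 = -75)
r(c) = -4 + 2*c² (r(c) = (c² + c²) - 4 = 2*c² - 4 = -4 + 2*c²)
r(1) + 8*S = (-4 + 2*1²) + 8*(-75) = (-4 + 2*1) - 600 = (-4 + 2) - 600 = -2 - 600 = -602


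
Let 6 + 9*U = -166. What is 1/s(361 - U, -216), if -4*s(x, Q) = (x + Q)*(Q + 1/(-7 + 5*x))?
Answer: 68168/604103339 ≈ 0.00011284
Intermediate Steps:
U = -172/9 (U = -2/3 + (1/9)*(-166) = -2/3 - 166/9 = -172/9 ≈ -19.111)
s(x, Q) = -(Q + x)*(Q + 1/(-7 + 5*x))/4 (s(x, Q) = -(x + Q)*(Q + 1/(-7 + 5*x))/4 = -(Q + x)*(Q + 1/(-7 + 5*x))/4)
1/s(361 - U, -216) = 1/((-1*(-216) - (361 - 1*(-172/9)) + 7*(-216)**2 - 5*(-216)*(361 - 1*(-172/9))**2 - 5*(361 - 1*(-172/9))*(-216)**2 + 7*(-216)*(361 - 1*(-172/9)))/(4*(-7 + 5*(361 - 1*(-172/9))))) = 1/((216 - (361 + 172/9) + 7*46656 - 5*(-216)*(361 + 172/9)**2 - 5*(361 + 172/9)*46656 + 7*(-216)*(361 + 172/9))/(4*(-7 + 5*(361 + 172/9)))) = 1/((216 - 1*3421/9 + 326592 - 5*(-216)*(3421/9)**2 - 5*3421/9*46656 + 7*(-216)*(3421/9))/(4*(-7 + 5*(3421/9)))) = 1/((216 - 3421/9 + 326592 - 5*(-216)*11703241/81 - 88672320 - 574728)/(4*(-7 + 17105/9))) = 1/((216 - 3421/9 + 326592 + 468129640/3 - 88672320 - 574728)/(4*(17042/9))) = 1/((1/4)*(9/17042)*(604103339/9)) = 1/(604103339/68168) = 68168/604103339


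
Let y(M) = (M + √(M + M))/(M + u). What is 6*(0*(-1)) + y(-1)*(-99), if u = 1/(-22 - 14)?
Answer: -3564/37 + 3564*I*√2/37 ≈ -96.324 + 136.22*I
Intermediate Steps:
u = -1/36 (u = 1/(-36) = -1/36 ≈ -0.027778)
y(M) = (M + √2*√M)/(-1/36 + M) (y(M) = (M + √(M + M))/(M - 1/36) = (M + √(2*M))/(-1/36 + M) = (M + √2*√M)/(-1/36 + M))
6*(0*(-1)) + y(-1)*(-99) = 6*(0*(-1)) + (36*(-1 + √2*√(-1))/(-1 + 36*(-1)))*(-99) = 6*0 + (36*(-1 + √2*I)/(-1 - 36))*(-99) = 0 + (36*(-1 + I*√2)/(-37))*(-99) = 0 + (36*(-1/37)*(-1 + I*√2))*(-99) = 0 + (36/37 - 36*I*√2/37)*(-99) = 0 + (-3564/37 + 3564*I*√2/37) = -3564/37 + 3564*I*√2/37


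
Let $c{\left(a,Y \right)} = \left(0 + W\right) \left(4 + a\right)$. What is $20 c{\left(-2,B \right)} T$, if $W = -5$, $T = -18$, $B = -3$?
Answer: $3600$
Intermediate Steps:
$c{\left(a,Y \right)} = -20 - 5 a$ ($c{\left(a,Y \right)} = \left(0 - 5\right) \left(4 + a\right) = - 5 \left(4 + a\right) = -20 - 5 a$)
$20 c{\left(-2,B \right)} T = 20 \left(-20 - -10\right) \left(-18\right) = 20 \left(-20 + 10\right) \left(-18\right) = 20 \left(-10\right) \left(-18\right) = \left(-200\right) \left(-18\right) = 3600$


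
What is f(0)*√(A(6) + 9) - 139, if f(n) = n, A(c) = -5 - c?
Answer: -139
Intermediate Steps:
f(0)*√(A(6) + 9) - 139 = 0*√((-5 - 1*6) + 9) - 139 = 0*√((-5 - 6) + 9) - 139 = 0*√(-11 + 9) - 139 = 0*√(-2) - 139 = 0*(I*√2) - 139 = 0 - 139 = -139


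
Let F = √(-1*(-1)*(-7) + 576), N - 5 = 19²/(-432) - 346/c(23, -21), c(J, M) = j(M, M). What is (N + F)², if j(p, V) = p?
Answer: 9099145633/9144576 + 62417*√569/1512 ≈ 1979.7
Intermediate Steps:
c(J, M) = M
N = 62417/3024 (N = 5 + (19²/(-432) - 346/(-21)) = 5 + (361*(-1/432) - 346*(-1/21)) = 5 + (-361/432 + 346/21) = 5 + 47297/3024 = 62417/3024 ≈ 20.641)
F = √569 (F = √(1*(-7) + 576) = √(-7 + 576) = √569 ≈ 23.854)
(N + F)² = (62417/3024 + √569)²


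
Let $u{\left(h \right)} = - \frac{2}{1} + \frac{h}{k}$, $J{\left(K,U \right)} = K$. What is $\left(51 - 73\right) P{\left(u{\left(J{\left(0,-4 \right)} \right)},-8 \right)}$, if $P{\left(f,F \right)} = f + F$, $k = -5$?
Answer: $220$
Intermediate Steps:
$u{\left(h \right)} = -2 - \frac{h}{5}$ ($u{\left(h \right)} = - \frac{2}{1} + \frac{h}{-5} = \left(-2\right) 1 + h \left(- \frac{1}{5}\right) = -2 - \frac{h}{5}$)
$P{\left(f,F \right)} = F + f$
$\left(51 - 73\right) P{\left(u{\left(J{\left(0,-4 \right)} \right)},-8 \right)} = \left(51 - 73\right) \left(-8 - 2\right) = - 22 \left(-8 + \left(-2 + 0\right)\right) = - 22 \left(-8 - 2\right) = \left(-22\right) \left(-10\right) = 220$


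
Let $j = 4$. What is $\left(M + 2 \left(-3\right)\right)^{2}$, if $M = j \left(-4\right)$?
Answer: $484$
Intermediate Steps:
$M = -16$ ($M = 4 \left(-4\right) = -16$)
$\left(M + 2 \left(-3\right)\right)^{2} = \left(-16 + 2 \left(-3\right)\right)^{2} = \left(-16 - 6\right)^{2} = \left(-22\right)^{2} = 484$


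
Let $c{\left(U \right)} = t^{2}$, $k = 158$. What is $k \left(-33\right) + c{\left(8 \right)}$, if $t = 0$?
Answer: $-5214$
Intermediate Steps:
$c{\left(U \right)} = 0$ ($c{\left(U \right)} = 0^{2} = 0$)
$k \left(-33\right) + c{\left(8 \right)} = 158 \left(-33\right) + 0 = -5214 + 0 = -5214$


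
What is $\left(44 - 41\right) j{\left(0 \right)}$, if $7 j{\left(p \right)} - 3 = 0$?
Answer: $\frac{9}{7} \approx 1.2857$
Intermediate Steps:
$j{\left(p \right)} = \frac{3}{7}$ ($j{\left(p \right)} = \frac{3}{7} + \frac{1}{7} \cdot 0 = \frac{3}{7} + 0 = \frac{3}{7}$)
$\left(44 - 41\right) j{\left(0 \right)} = \left(44 - 41\right) \frac{3}{7} = 3 \cdot \frac{3}{7} = \frac{9}{7}$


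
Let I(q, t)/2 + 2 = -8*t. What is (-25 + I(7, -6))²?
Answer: 4489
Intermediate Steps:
I(q, t) = -4 - 16*t (I(q, t) = -4 + 2*(-8*t) = -4 - 16*t)
(-25 + I(7, -6))² = (-25 + (-4 - 16*(-6)))² = (-25 + (-4 + 96))² = (-25 + 92)² = 67² = 4489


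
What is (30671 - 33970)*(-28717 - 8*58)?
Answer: 96268119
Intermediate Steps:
(30671 - 33970)*(-28717 - 8*58) = -3299*(-28717 - 464) = -3299*(-29181) = 96268119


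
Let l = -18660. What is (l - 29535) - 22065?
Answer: -70260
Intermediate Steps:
(l - 29535) - 22065 = (-18660 - 29535) - 22065 = -48195 - 22065 = -70260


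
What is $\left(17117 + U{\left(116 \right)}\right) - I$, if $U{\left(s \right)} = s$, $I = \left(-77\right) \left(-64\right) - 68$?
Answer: $12373$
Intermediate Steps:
$I = 4860$ ($I = 4928 - 68 = 4860$)
$\left(17117 + U{\left(116 \right)}\right) - I = \left(17117 + 116\right) - 4860 = 17233 - 4860 = 12373$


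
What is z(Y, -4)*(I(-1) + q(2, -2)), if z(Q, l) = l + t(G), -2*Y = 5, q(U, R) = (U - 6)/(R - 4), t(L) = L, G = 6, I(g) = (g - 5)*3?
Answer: -104/3 ≈ -34.667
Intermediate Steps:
I(g) = -15 + 3*g (I(g) = (-5 + g)*3 = -15 + 3*g)
q(U, R) = (-6 + U)/(-4 + R)
Y = -5/2 (Y = -½*5 = -5/2 ≈ -2.5000)
z(Q, l) = 6 + l (z(Q, l) = l + 6 = 6 + l)
z(Y, -4)*(I(-1) + q(2, -2)) = (6 - 4)*((-15 + 3*(-1)) + (-6 + 2)/(-4 - 2)) = 2*((-15 - 3) - 4/(-6)) = 2*(-18 - ⅙*(-4)) = 2*(-18 + ⅔) = 2*(-52/3) = -104/3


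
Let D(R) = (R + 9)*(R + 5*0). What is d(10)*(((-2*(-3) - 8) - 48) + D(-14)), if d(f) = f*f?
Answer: 2000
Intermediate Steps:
D(R) = R*(9 + R) (D(R) = (9 + R)*(R + 0) = (9 + R)*R = R*(9 + R))
d(f) = f²
d(10)*(((-2*(-3) - 8) - 48) + D(-14)) = 10²*(((-2*(-3) - 8) - 48) - 14*(9 - 14)) = 100*(((6 - 8) - 48) - 14*(-5)) = 100*((-2 - 48) + 70) = 100*(-50 + 70) = 100*20 = 2000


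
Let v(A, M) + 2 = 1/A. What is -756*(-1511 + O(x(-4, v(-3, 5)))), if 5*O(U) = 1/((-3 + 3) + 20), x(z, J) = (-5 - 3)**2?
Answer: 28557711/25 ≈ 1.1423e+6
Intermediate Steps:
v(A, M) = -2 + 1/A
x(z, J) = 64 (x(z, J) = (-8)**2 = 64)
O(U) = 1/100 (O(U) = 1/(5*((-3 + 3) + 20)) = 1/(5*(0 + 20)) = (1/5)/20 = (1/5)*(1/20) = 1/100)
-756*(-1511 + O(x(-4, v(-3, 5)))) = -756*(-1511 + 1/100) = -756*(-151099/100) = 28557711/25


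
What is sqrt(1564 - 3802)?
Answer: I*sqrt(2238) ≈ 47.307*I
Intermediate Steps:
sqrt(1564 - 3802) = sqrt(-2238) = I*sqrt(2238)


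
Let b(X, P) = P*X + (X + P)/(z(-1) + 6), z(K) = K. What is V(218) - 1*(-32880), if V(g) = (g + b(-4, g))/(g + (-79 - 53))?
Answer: 7067672/215 ≈ 32873.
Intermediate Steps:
b(X, P) = P/5 + X/5 + P*X (b(X, P) = P*X + (X + P)/(-1 + 6) = P*X + (P + X)/5 = P*X + (P + X)*(1/5) = P*X + (P/5 + X/5) = P/5 + X/5 + P*X)
V(g) = (-4/5 - 14*g/5)/(-132 + g) (V(g) = (g + (g/5 + (1/5)*(-4) + g*(-4)))/(g + (-79 - 53)) = (g + (g/5 - 4/5 - 4*g))/(g - 132) = (g + (-4/5 - 19*g/5))/(-132 + g) = (-4/5 - 14*g/5)/(-132 + g))
V(218) - 1*(-32880) = 2*(-2 - 7*218)/(5*(-132 + 218)) - 1*(-32880) = (2/5)*(-2 - 1526)/86 + 32880 = (2/5)*(1/86)*(-1528) + 32880 = -1528/215 + 32880 = 7067672/215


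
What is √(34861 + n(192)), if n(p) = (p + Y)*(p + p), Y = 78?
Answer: √138541 ≈ 372.21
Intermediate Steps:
n(p) = 2*p*(78 + p) (n(p) = (p + 78)*(p + p) = (78 + p)*(2*p) = 2*p*(78 + p))
√(34861 + n(192)) = √(34861 + 2*192*(78 + 192)) = √(34861 + 2*192*270) = √(34861 + 103680) = √138541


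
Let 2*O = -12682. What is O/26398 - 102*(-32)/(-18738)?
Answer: -34163455/82440954 ≈ -0.41440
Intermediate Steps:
O = -6341 (O = (½)*(-12682) = -6341)
O/26398 - 102*(-32)/(-18738) = -6341/26398 - 102*(-32)/(-18738) = -6341*1/26398 + 3264*(-1/18738) = -6341/26398 - 544/3123 = -34163455/82440954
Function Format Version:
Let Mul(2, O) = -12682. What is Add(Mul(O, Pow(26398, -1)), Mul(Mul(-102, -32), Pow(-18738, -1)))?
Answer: Rational(-34163455, 82440954) ≈ -0.41440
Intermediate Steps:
O = -6341 (O = Mul(Rational(1, 2), -12682) = -6341)
Add(Mul(O, Pow(26398, -1)), Mul(Mul(-102, -32), Pow(-18738, -1))) = Add(Mul(-6341, Pow(26398, -1)), Mul(Mul(-102, -32), Pow(-18738, -1))) = Add(Mul(-6341, Rational(1, 26398)), Mul(3264, Rational(-1, 18738))) = Add(Rational(-6341, 26398), Rational(-544, 3123)) = Rational(-34163455, 82440954)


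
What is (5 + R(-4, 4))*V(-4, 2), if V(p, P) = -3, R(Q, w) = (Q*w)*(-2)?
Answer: -111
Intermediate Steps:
R(Q, w) = -2*Q*w
(5 + R(-4, 4))*V(-4, 2) = (5 - 2*(-4)*4)*(-3) = (5 + 32)*(-3) = 37*(-3) = -111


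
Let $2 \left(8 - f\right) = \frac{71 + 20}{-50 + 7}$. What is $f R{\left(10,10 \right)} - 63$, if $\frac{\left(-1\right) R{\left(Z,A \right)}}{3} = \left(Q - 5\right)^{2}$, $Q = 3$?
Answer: $- \frac{7383}{43} \approx -171.7$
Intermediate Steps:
$R{\left(Z,A \right)} = -12$ ($R{\left(Z,A \right)} = - 3 \left(3 - 5\right)^{2} = - 3 \left(-2\right)^{2} = \left(-3\right) 4 = -12$)
$f = \frac{779}{86}$ ($f = 8 - \frac{\left(71 + 20\right) \frac{1}{-50 + 7}}{2} = 8 - \frac{91 \frac{1}{-43}}{2} = 8 - \frac{91 \left(- \frac{1}{43}\right)}{2} = 8 - - \frac{91}{86} = 8 + \frac{91}{86} = \frac{779}{86} \approx 9.0581$)
$f R{\left(10,10 \right)} - 63 = \frac{779}{86} \left(-12\right) - 63 = - \frac{4674}{43} - 63 = - \frac{7383}{43}$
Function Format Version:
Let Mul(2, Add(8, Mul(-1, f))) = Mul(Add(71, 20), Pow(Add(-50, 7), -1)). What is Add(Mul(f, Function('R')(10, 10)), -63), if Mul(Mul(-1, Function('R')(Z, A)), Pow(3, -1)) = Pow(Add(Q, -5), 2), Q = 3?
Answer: Rational(-7383, 43) ≈ -171.70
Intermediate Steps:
Function('R')(Z, A) = -12 (Function('R')(Z, A) = Mul(-3, Pow(Add(3, -5), 2)) = Mul(-3, Pow(-2, 2)) = Mul(-3, 4) = -12)
f = Rational(779, 86) (f = Add(8, Mul(Rational(-1, 2), Mul(Add(71, 20), Pow(Add(-50, 7), -1)))) = Add(8, Mul(Rational(-1, 2), Mul(91, Pow(-43, -1)))) = Add(8, Mul(Rational(-1, 2), Mul(91, Rational(-1, 43)))) = Add(8, Mul(Rational(-1, 2), Rational(-91, 43))) = Add(8, Rational(91, 86)) = Rational(779, 86) ≈ 9.0581)
Add(Mul(f, Function('R')(10, 10)), -63) = Add(Mul(Rational(779, 86), -12), -63) = Add(Rational(-4674, 43), -63) = Rational(-7383, 43)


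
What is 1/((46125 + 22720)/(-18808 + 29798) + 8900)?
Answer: 314/2796567 ≈ 0.00011228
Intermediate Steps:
1/((46125 + 22720)/(-18808 + 29798) + 8900) = 1/(68845/10990 + 8900) = 1/(68845*(1/10990) + 8900) = 1/(1967/314 + 8900) = 1/(2796567/314) = 314/2796567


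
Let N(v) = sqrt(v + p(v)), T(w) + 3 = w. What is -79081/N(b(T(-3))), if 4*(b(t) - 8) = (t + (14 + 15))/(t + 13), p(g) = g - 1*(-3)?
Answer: -79081*sqrt(14)/17 ≈ -17406.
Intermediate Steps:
p(g) = 3 + g (p(g) = g + 3 = 3 + g)
T(w) = -3 + w
b(t) = 8 + (29 + t)/(4*(13 + t)) (b(t) = 8 + ((t + (14 + 15))/(t + 13))/4 = 8 + ((t + 29)/(13 + t))/4 = 8 + ((29 + t)/(13 + t))/4 = 8 + (29 + t)/(4*(13 + t)))
N(v) = sqrt(3 + 2*v) (N(v) = sqrt(v + (3 + v)) = sqrt(3 + 2*v))
-79081/N(b(T(-3))) = -79081/sqrt(3 + 2*((445 + 33*(-3 - 3))/(4*(13 + (-3 - 3))))) = -79081/sqrt(3 + 2*((445 + 33*(-6))/(4*(13 - 6)))) = -79081/sqrt(3 + 2*((1/4)*(445 - 198)/7)) = -79081/sqrt(3 + 2*((1/4)*(1/7)*247)) = -79081/sqrt(3 + 2*(247/28)) = -79081/sqrt(3 + 247/14) = -79081*sqrt(14)/17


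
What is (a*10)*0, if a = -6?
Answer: 0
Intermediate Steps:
(a*10)*0 = -6*10*0 = -60*0 = 0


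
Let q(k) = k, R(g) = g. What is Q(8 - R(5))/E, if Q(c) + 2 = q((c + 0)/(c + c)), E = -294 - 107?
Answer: 3/802 ≈ 0.0037406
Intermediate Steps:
E = -401
Q(c) = -3/2 (Q(c) = -2 + (c + 0)/(c + c) = -2 + c/((2*c)) = -2 + c*(1/(2*c)) = -2 + ½ = -3/2)
Q(8 - R(5))/E = -3/2/(-401) = -3/2*(-1/401) = 3/802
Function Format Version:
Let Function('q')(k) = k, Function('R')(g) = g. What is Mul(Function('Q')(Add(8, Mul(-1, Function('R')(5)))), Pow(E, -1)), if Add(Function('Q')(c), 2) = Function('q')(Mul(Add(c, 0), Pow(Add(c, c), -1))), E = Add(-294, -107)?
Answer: Rational(3, 802) ≈ 0.0037406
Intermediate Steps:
E = -401
Function('Q')(c) = Rational(-3, 2) (Function('Q')(c) = Add(-2, Mul(Add(c, 0), Pow(Add(c, c), -1))) = Add(-2, Mul(c, Pow(Mul(2, c), -1))) = Add(-2, Mul(c, Mul(Rational(1, 2), Pow(c, -1)))) = Add(-2, Rational(1, 2)) = Rational(-3, 2))
Mul(Function('Q')(Add(8, Mul(-1, Function('R')(5)))), Pow(E, -1)) = Mul(Rational(-3, 2), Pow(-401, -1)) = Mul(Rational(-3, 2), Rational(-1, 401)) = Rational(3, 802)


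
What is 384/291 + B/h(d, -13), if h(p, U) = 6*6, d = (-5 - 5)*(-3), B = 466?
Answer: 24905/1746 ≈ 14.264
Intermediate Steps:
d = 30 (d = -10*(-3) = 30)
h(p, U) = 36
384/291 + B/h(d, -13) = 384/291 + 466/36 = 384*(1/291) + 466*(1/36) = 128/97 + 233/18 = 24905/1746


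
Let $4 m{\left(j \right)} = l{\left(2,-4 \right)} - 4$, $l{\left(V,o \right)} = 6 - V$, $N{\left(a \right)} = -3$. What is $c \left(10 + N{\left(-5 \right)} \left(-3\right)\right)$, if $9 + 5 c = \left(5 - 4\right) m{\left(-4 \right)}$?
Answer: $- \frac{171}{5} \approx -34.2$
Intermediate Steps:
$m{\left(j \right)} = 0$ ($m{\left(j \right)} = \frac{\left(6 - 2\right) - 4}{4} = \frac{4 - 4}{4} = \frac{1}{4} \cdot 0 = 0$)
$c = - \frac{9}{5}$ ($c = - \frac{9}{5} + \frac{\left(5 - 4\right) 0}{5} = - \frac{9}{5} + \frac{1 \cdot 0}{5} = - \frac{9}{5} + \frac{1}{5} \cdot 0 = - \frac{9}{5} + 0 = - \frac{9}{5} \approx -1.8$)
$c \left(10 + N{\left(-5 \right)} \left(-3\right)\right) = - \frac{9 \left(10 - -9\right)}{5} = - \frac{9 \left(10 + 9\right)}{5} = \left(- \frac{9}{5}\right) 19 = - \frac{171}{5}$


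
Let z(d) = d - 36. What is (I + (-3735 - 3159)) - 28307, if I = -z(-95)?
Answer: -35070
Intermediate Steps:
z(d) = -36 + d
I = 131 (I = -(-36 - 95) = -1*(-131) = 131)
(I + (-3735 - 3159)) - 28307 = (131 + (-3735 - 3159)) - 28307 = (131 - 6894) - 28307 = -6763 - 28307 = -35070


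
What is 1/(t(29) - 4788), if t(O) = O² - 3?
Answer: -1/3950 ≈ -0.00025316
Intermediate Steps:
t(O) = -3 + O²
1/(t(29) - 4788) = 1/((-3 + 29²) - 4788) = 1/((-3 + 841) - 4788) = 1/(838 - 4788) = 1/(-3950) = -1/3950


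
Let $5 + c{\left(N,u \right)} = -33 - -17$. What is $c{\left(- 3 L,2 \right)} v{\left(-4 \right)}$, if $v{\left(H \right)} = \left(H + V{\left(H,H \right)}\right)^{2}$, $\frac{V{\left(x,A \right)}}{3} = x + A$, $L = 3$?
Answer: $-16464$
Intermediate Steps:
$V{\left(x,A \right)} = 3 A + 3 x$ ($V{\left(x,A \right)} = 3 \left(x + A\right) = 3 \left(A + x\right) = 3 A + 3 x$)
$c{\left(N,u \right)} = -21$ ($c{\left(N,u \right)} = -5 - 16 = -21$)
$v{\left(H \right)} = 49 H^{2}$ ($v{\left(H \right)} = \left(H + \left(3 H + 3 H\right)\right)^{2} = \left(H + 6 H\right)^{2} = \left(7 H\right)^{2} = 49 H^{2}$)
$c{\left(- 3 L,2 \right)} v{\left(-4 \right)} = - 21 \cdot 49 \left(-4\right)^{2} = - 21 \cdot 49 \cdot 16 = \left(-21\right) 784 = -16464$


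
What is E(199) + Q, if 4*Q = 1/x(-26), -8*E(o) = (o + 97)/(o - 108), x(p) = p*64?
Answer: -18951/46592 ≈ -0.40674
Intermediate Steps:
x(p) = 64*p
E(o) = -(97 + o)/(8*(-108 + o)) (E(o) = -(o + 97)/(8*(o - 108)) = -(97 + o)/(8*(-108 + o)))
Q = -1/6656 (Q = 1/(4*((64*(-26)))) = (¼)/(-1664) = (¼)*(-1/1664) = -1/6656 ≈ -0.00015024)
E(199) + Q = (-97 - 1*199)/(8*(-108 + 199)) - 1/6656 = (⅛)*(-97 - 199)/91 - 1/6656 = (⅛)*(1/91)*(-296) - 1/6656 = -37/91 - 1/6656 = -18951/46592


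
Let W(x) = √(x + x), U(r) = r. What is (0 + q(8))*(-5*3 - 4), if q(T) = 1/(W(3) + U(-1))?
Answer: -19/5 - 19*√6/5 ≈ -13.108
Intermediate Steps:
W(x) = √2*√x (W(x) = √(2*x) = √2*√x)
q(T) = 1/(-1 + √6) (q(T) = 1/(√2*√3 - 1) = 1/(√6 - 1) = 1/(-1 + √6))
(0 + q(8))*(-5*3 - 4) = (0 + (⅕ + √6/5))*(-5*3 - 4) = (⅕ + √6/5)*(-15 - 4) = (⅕ + √6/5)*(-19) = -19/5 - 19*√6/5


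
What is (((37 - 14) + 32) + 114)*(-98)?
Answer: -16562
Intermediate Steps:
(((37 - 14) + 32) + 114)*(-98) = ((23 + 32) + 114)*(-98) = (55 + 114)*(-98) = 169*(-98) = -16562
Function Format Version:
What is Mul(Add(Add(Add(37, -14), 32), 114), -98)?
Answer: -16562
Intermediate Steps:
Mul(Add(Add(Add(37, -14), 32), 114), -98) = Mul(Add(Add(23, 32), 114), -98) = Mul(Add(55, 114), -98) = Mul(169, -98) = -16562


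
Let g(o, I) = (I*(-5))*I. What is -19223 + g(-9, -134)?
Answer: -109003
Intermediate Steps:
g(o, I) = -5*I² (g(o, I) = (-5*I)*I = -5*I²)
-19223 + g(-9, -134) = -19223 - 5*(-134)² = -19223 - 5*17956 = -19223 - 89780 = -109003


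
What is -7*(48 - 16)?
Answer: -224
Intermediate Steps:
-7*(48 - 16) = -7*32 = -224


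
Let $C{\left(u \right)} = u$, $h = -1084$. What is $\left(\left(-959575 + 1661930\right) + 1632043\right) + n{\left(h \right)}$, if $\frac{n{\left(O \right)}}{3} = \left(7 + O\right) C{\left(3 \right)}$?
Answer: $2324705$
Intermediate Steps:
$n{\left(O \right)} = 63 + 9 O$ ($n{\left(O \right)} = 3 \left(7 + O\right) 3 = 3 \left(21 + 3 O\right) = 63 + 9 O$)
$\left(\left(-959575 + 1661930\right) + 1632043\right) + n{\left(h \right)} = \left(\left(-959575 + 1661930\right) + 1632043\right) + \left(63 + 9 \left(-1084\right)\right) = \left(702355 + 1632043\right) + \left(63 - 9756\right) = 2334398 - 9693 = 2324705$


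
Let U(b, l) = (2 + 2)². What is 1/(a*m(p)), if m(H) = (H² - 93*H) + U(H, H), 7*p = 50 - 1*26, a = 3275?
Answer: -49/46714600 ≈ -1.0489e-6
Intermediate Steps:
U(b, l) = 16 (U(b, l) = 4² = 16)
p = 24/7 (p = (50 - 1*26)/7 = (50 - 26)/7 = (⅐)*24 = 24/7 ≈ 3.4286)
m(H) = 16 + H² - 93*H (m(H) = (H² - 93*H) + 16 = 16 + H² - 93*H)
1/(a*m(p)) = 1/(3275*(16 + (24/7)² - 93*24/7)) = 1/(3275*(16 + 576/49 - 2232/7)) = 1/(3275*(-14264/49)) = (1/3275)*(-49/14264) = -49/46714600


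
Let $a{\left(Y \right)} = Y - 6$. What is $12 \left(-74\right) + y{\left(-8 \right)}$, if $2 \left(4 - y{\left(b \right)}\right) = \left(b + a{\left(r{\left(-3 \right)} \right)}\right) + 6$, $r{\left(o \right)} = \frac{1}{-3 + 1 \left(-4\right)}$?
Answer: $- \frac{12319}{14} \approx -879.93$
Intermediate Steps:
$r{\left(o \right)} = - \frac{1}{7}$ ($r{\left(o \right)} = \frac{1}{-3 - 4} = \frac{1}{-7} = - \frac{1}{7}$)
$a{\left(Y \right)} = -6 + Y$ ($a{\left(Y \right)} = Y - 6 = -6 + Y$)
$y{\left(b \right)} = \frac{57}{14} - \frac{b}{2}$ ($y{\left(b \right)} = 4 - \frac{\left(b - \frac{43}{7}\right) + 6}{2} = 4 - \frac{\left(- \frac{43}{7} + b\right) + 6}{2} = 4 - \frac{- \frac{1}{7} + b}{2} = 4 - \left(- \frac{1}{14} + \frac{b}{2}\right) = \frac{57}{14} - \frac{b}{2}$)
$12 \left(-74\right) + y{\left(-8 \right)} = 12 \left(-74\right) + \left(\frac{57}{14} - -4\right) = -888 + \left(\frac{57}{14} + 4\right) = -888 + \frac{113}{14} = - \frac{12319}{14}$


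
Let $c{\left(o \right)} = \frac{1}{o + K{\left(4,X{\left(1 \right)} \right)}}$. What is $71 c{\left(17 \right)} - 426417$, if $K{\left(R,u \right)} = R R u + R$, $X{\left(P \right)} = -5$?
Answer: $- \frac{25158674}{59} \approx -4.2642 \cdot 10^{5}$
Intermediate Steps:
$K{\left(R,u \right)} = R + u R^{2}$ ($K{\left(R,u \right)} = R^{2} u + R = u R^{2} + R = R + u R^{2}$)
$c{\left(o \right)} = \frac{1}{-76 + o}$ ($c{\left(o \right)} = \frac{1}{o + 4 \left(1 + 4 \left(-5\right)\right)} = \frac{1}{o + 4 \left(1 - 20\right)} = \frac{1}{o + 4 \left(-19\right)} = \frac{1}{o - 76} = \frac{1}{-76 + o}$)
$71 c{\left(17 \right)} - 426417 = \frac{71}{-76 + 17} - 426417 = \frac{71}{-59} - 426417 = 71 \left(- \frac{1}{59}\right) - 426417 = - \frac{71}{59} - 426417 = - \frac{25158674}{59}$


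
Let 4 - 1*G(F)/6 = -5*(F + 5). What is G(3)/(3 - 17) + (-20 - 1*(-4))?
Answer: -244/7 ≈ -34.857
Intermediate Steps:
G(F) = 174 + 30*F (G(F) = 24 - (-30)*(F + 5) = 24 - (-30)*(5 + F) = 24 - 6*(-25 - 5*F) = 24 + (150 + 30*F) = 174 + 30*F)
G(3)/(3 - 17) + (-20 - 1*(-4)) = (174 + 30*3)/(3 - 17) + (-20 - 1*(-4)) = (174 + 90)/(-14) + (-20 + 4) = 264*(-1/14) - 16 = -132/7 - 16 = -244/7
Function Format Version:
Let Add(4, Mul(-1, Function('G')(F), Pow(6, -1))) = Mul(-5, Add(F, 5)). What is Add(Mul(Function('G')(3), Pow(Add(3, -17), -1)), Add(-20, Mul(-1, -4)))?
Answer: Rational(-244, 7) ≈ -34.857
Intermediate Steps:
Function('G')(F) = Add(174, Mul(30, F)) (Function('G')(F) = Add(24, Mul(-6, Mul(-5, Add(F, 5)))) = Add(24, Mul(-6, Mul(-5, Add(5, F)))) = Add(24, Mul(-6, Add(-25, Mul(-5, F)))) = Add(24, Add(150, Mul(30, F))) = Add(174, Mul(30, F)))
Add(Mul(Function('G')(3), Pow(Add(3, -17), -1)), Add(-20, Mul(-1, -4))) = Add(Mul(Add(174, Mul(30, 3)), Pow(Add(3, -17), -1)), Add(-20, Mul(-1, -4))) = Add(Mul(Add(174, 90), Pow(-14, -1)), Add(-20, 4)) = Add(Mul(264, Rational(-1, 14)), -16) = Add(Rational(-132, 7), -16) = Rational(-244, 7)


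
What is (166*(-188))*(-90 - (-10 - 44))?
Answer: 1123488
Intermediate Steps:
(166*(-188))*(-90 - (-10 - 44)) = -31208*(-90 - 1*(-54)) = -31208*(-90 + 54) = -31208*(-36) = 1123488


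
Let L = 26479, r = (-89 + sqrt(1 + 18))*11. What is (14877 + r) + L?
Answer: 40377 + 11*sqrt(19) ≈ 40425.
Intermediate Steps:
r = -979 + 11*sqrt(19) (r = (-89 + sqrt(19))*11 = -979 + 11*sqrt(19) ≈ -931.05)
(14877 + r) + L = (14877 + (-979 + 11*sqrt(19))) + 26479 = (13898 + 11*sqrt(19)) + 26479 = 40377 + 11*sqrt(19)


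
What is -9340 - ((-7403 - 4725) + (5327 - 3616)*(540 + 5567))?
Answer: -10446289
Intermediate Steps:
-9340 - ((-7403 - 4725) + (5327 - 3616)*(540 + 5567)) = -9340 - (-12128 + 1711*6107) = -9340 - (-12128 + 10449077) = -9340 - 1*10436949 = -9340 - 10436949 = -10446289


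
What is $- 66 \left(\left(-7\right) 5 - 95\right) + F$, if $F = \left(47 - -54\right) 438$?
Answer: $52818$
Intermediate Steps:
$F = 44238$ ($F = \left(47 + 54\right) 438 = 101 \cdot 438 = 44238$)
$- 66 \left(\left(-7\right) 5 - 95\right) + F = - 66 \left(\left(-7\right) 5 - 95\right) + 44238 = - 66 \left(-35 - 95\right) + 44238 = \left(-66\right) \left(-130\right) + 44238 = 8580 + 44238 = 52818$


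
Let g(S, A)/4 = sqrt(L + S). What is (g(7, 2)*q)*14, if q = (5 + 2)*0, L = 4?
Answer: 0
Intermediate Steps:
q = 0 (q = 7*0 = 0)
g(S, A) = 4*sqrt(4 + S)
(g(7, 2)*q)*14 = ((4*sqrt(4 + 7))*0)*14 = ((4*sqrt(11))*0)*14 = 0*14 = 0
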